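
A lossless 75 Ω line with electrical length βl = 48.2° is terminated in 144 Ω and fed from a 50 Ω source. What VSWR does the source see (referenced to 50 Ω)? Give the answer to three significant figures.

tan(βl) = 1.12
Z_in = Z_0·(Z_L + jZ_0·tanβl)/(Z_0 + jZ_L·tanβl) = 57.8 − j40.2 Ω
Γ_s = (Z_in − Z_s)/(Z_in + Z_s) = (7.76 − j40.2)/(108 − j40.2), |Γ_s| = 0.356
VSWR = (1 + |Γ_s|)/(1 − |Γ_s|)

VSWR ≈ 2.1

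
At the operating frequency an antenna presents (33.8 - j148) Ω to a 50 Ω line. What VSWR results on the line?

VSWR ≈ 15

Γ = (Z_L − Z_0)/(Z_L + Z_0) = (-16.2 − j148)/(83.8 − j148)
|Γ| = 149/170 = 0.875
VSWR = (1 + |Γ|)/(1 − |Γ|) = 1.88/0.125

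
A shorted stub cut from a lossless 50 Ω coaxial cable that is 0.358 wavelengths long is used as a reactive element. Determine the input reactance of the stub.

βl = 2π × 0.358 = 129°
tan(βl) = -1.24
For a shorted stub, Z_in = jZ_0·tan(βl)

X_in ≈ -62 Ω (capacitive)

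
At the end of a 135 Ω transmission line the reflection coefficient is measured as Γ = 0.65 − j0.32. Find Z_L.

Z_L ≈ 285 − j384 Ω

Z_L = Z_0·(1 + Γ)/(1 − Γ) = 135·(1.65 − j0.32)/(0.35 + j0.32)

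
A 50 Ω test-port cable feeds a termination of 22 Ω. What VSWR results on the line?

For a purely resistive load, VSWR = R_L/Z_0 or Z_0/R_L (whichever > 1) = 50/22

VSWR ≈ 2.27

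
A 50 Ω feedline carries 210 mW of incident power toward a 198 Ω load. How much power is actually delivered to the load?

Γ = (198 − 50)/(198 + 50) = 0.597
|Γ|² = 0.356
P_refl = |Γ|²·P_inc = 74.8 mW, P_del = (1 − |Γ|²)·P_inc = 135 mW

P_delivered ≈ 135 mW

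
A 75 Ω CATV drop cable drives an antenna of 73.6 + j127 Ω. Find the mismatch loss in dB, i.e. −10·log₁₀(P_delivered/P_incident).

Γ = (-1.4 + j127)/(148.6 + j127), |Γ| = 0.65
|Γ|² = 0.422, so P_del/P_inc = 1 − |Γ|² = 0.578
ML = −10·log₁₀(1 − |Γ|²)

mismatch loss ≈ 2.38 dB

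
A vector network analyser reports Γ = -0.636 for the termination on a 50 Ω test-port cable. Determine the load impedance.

Z_L ≈ 11.1 Ω

Z_L = Z_0·(1 + Γ)/(1 − Γ) = 50·(0.364)/(1.64)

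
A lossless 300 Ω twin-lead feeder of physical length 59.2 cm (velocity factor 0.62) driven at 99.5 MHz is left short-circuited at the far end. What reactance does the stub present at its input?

X_in ≈ -674 Ω (capacitive)

λ = v/f = 0.62·c / 99.5 MHz = 1.87 m
βl = 2π·l/λ = 2π × 0.317 = 114°
tan(βl) = -2.25
For a short-circuited stub, Z_in = jZ_0·tan(βl)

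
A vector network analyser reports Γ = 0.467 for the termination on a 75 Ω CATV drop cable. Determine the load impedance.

Z_L ≈ 206 Ω

Z_L = Z_0·(1 + Γ)/(1 − Γ) = 75·(1.47)/(0.533)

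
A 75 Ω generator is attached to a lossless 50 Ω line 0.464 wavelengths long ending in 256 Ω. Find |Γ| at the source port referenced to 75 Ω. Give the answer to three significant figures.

βl = 2π × 0.464 = 167°
tan(βl) = -0.23
Z_in = Z_0·(Z_L + jZ_0·tanβl)/(Z_0 + jZ_L·tanβl) = 113 + j121 Ω
Γ_s = (Z_in − Z_s)/(Z_in + Z_s) = (37.9 + j121)/(188 + j121), |Γ_s| = 0.569

|Γ| ≈ 0.569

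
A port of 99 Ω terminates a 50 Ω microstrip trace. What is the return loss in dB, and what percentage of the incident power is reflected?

Γ = (99 − 50)/(99 + 50) = 0.329
RL = −20·log₁₀(0.329) = 9.66 dB
P_refl/P_inc = |Γ|² = 0.108

RL ≈ 9.66 dB; 10.8% of incident power reflected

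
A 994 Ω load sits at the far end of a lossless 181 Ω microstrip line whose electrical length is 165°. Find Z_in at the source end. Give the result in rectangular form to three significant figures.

Z_in ≈ 337 + j447 Ω

tan(βl) = tan(165°) = -0.268
Z_in = Z_0·(Z_L + jZ_0·tanβl)/(Z_0 + jZ_L·tanβl)
     = 181·(994 − j48.5)/(181 − j266)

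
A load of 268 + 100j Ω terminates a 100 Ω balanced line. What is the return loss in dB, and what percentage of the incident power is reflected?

RL ≈ 5.8 dB; 26.3% of incident power reflected

Γ = (168 + j100)/(368 + j100), |Γ| = 0.513
RL = −20·log₁₀(0.513) = 5.8 dB
P_refl/P_inc = |Γ|² = 0.263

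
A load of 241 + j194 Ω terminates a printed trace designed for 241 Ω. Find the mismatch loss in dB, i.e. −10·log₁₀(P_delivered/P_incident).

Γ = (0 + j194)/(482 + j194), |Γ| = 0.373
|Γ|² = 0.139, so P_del/P_inc = 1 − |Γ|² = 0.861
ML = −10·log₁₀(1 − |Γ|²)

mismatch loss ≈ 0.652 dB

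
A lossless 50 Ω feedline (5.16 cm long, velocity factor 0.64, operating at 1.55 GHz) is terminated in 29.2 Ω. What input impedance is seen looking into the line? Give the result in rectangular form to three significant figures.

λ = v/f = 0.64·c / 1.55 GHz = 0.124 m
βl = 2π·l/λ = 2π × 0.417 = 150°
tan(βl) = tan(150°) = -0.578
Z_in = Z_0·(Z_L + jZ_0·tanβl)/(Z_0 + jZ_L·tanβl)
     = 50·(29.2 − j28.9)/(50 − j16.9)

Z_in ≈ 35 − j17.1 Ω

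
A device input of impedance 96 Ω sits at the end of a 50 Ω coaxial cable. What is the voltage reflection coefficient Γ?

Γ = (Z_L − Z_0)/(Z_L + Z_0) = (96 − 50)/(96 + 50) = 46/146

Γ = 0.315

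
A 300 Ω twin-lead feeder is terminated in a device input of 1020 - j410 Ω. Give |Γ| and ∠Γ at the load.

Γ ≈ 0.599 ∠ -12.4°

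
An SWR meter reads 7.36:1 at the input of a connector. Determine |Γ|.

|Γ| ≈ 0.761

|Γ| = (S − 1)/(S + 1) = (7.36 − 1)/(7.36 + 1) = 6.36/8.36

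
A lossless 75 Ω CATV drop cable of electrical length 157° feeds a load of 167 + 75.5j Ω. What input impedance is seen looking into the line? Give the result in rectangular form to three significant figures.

Z_in ≈ 67.3 + j75.1 Ω

tan(βl) = tan(157°) = -0.424
Z_in = Z_0·(Z_L + jZ_0·tanβl)/(Z_0 + jZ_L·tanβl)
     = 75·(167 + j43.7)/(107 − j70.9)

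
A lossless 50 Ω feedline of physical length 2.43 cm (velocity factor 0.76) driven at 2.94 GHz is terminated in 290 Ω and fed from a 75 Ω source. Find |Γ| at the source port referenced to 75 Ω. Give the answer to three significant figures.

λ = v/f = 0.76·c / 2.94 GHz = 0.0776 m
βl = 2π·l/λ = 2π × 0.313 = 113°
tan(βl) = -2.38
Z_in = Z_0·(Z_L + jZ_0·tanβl)/(Z_0 + jZ_L·tanβl) = 10.1 + j20.3 Ω
Γ_s = (Z_in − Z_s)/(Z_in + Z_s) = (-64.9 + j20.3)/(85.1 + j20.3), |Γ_s| = 0.777

|Γ| ≈ 0.777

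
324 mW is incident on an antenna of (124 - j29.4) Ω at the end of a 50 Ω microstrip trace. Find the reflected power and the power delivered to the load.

P_reflected ≈ 66 mW; P_delivered ≈ 258 mW

|Γ| = |(74 − j29.4)/(174 − j29.4)| = 0.451
|Γ|² = 0.204
P_refl = |Γ|²·P_inc = 66 mW, P_del = (1 − |Γ|²)·P_inc = 258 mW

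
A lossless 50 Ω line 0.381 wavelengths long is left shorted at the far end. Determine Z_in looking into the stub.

Z_in ≈ −j46.4 Ω

βl = 2π × 0.381 = 137°
tan(βl) = -0.927
For a shorted stub, Z_in = jZ_0·tan(βl)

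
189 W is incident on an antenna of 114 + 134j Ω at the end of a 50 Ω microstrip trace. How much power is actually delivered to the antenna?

|Γ| = |(64 + j134)/(164 + j134)| = 0.701
|Γ|² = 0.492
P_refl = |Γ|²·P_inc = 92.9 W, P_del = (1 − |Γ|²)·P_inc = 96.1 W

P_delivered ≈ 96.1 W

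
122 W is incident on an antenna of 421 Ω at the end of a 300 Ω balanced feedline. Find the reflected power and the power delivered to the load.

P_reflected ≈ 3.44 W; P_delivered ≈ 119 W

Γ = (421 − 300)/(421 + 300) = 0.168
|Γ|² = 0.0282
P_refl = |Γ|²·P_inc = 3.44 W, P_del = (1 − |Γ|²)·P_inc = 119 W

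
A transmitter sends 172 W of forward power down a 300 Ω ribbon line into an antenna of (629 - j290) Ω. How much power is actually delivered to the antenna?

|Γ| = |(329 − j290)/(929 − j290)| = 0.451
|Γ|² = 0.203
P_refl = |Γ|²·P_inc = 34.9 W, P_del = (1 − |Γ|²)·P_inc = 137 W

P_delivered ≈ 137 W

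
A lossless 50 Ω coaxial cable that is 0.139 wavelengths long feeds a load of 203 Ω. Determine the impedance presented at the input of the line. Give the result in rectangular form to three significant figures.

βl = 2π × 0.139 = 50°
tan(βl) = tan(50°) = 1.19
Z_in = Z_0·(Z_L + jZ_0·tanβl)/(Z_0 + jZ_L·tanβl)
     = 50·(203 + j59.7)/(50 + j242)

Z_in ≈ 20.1 − j37.7 Ω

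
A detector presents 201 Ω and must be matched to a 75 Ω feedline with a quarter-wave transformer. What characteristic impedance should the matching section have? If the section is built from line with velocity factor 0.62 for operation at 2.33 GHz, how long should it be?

Z_qwt ≈ 123 Ω; length ≈ 2 cm

Z_qwt = √(Z_0·R_L) = √(75 × 201) = √15080
λ = 0.62·c/f = 0.0798 m, so l = λ/4 = 0.02 m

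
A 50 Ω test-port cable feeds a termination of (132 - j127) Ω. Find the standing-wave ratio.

Γ = (Z_L − Z_0)/(Z_L + Z_0) = (82 − j127)/(182 − j127)
|Γ| = 151/222 = 0.681
VSWR = (1 + |Γ|)/(1 − |Γ|) = 1.68/0.319

VSWR ≈ 5.27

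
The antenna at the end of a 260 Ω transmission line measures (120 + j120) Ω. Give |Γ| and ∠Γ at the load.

Γ = (Z_L − Z_0)/(Z_L + Z_0) = (-140 + j120)/(380 + j120)
|Γ| = 184/398 = 0.463

Γ ≈ 0.463 ∠ 122°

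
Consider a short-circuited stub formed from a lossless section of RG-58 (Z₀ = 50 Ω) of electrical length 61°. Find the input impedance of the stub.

Z_in ≈ +j90.2 Ω

tan(βl) = 1.8
For a short-circuited stub, Z_in = jZ_0·tan(βl)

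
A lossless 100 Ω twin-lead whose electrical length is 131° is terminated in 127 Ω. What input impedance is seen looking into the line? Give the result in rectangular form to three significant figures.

Z_in ≈ 94.1 + j22.5 Ω

tan(βl) = tan(131°) = -1.15
Z_in = Z_0·(Z_L + jZ_0·tanβl)/(Z_0 + jZ_L·tanβl)
     = 100·(127 − j115)/(100 − j146)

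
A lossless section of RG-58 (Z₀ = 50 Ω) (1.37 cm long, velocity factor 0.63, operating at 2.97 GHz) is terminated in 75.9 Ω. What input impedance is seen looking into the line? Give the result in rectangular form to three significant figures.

λ = v/f = 0.63·c / 2.97 GHz = 0.0636 m
βl = 2π·l/λ = 2π × 0.215 = 77.5°
tan(βl) = tan(77.5°) = 4.51
Z_in = Z_0·(Z_L + jZ_0·tanβl)/(Z_0 + jZ_L·tanβl)
     = 50·(75.9 + j226)/(50 + j342)

Z_in ≈ 33.8 − j6.14 Ω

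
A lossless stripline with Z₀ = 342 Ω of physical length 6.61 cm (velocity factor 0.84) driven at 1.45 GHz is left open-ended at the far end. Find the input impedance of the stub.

Z_in ≈ +j366 Ω

λ = v/f = 0.84·c / 1.45 GHz = 0.174 m
βl = 2π·l/λ = 2π × 0.38 = 137°
tan(βl) = -0.935
For an open-ended stub, Z_in = −jZ_0·cot(βl) = −jZ_0/tan(βl)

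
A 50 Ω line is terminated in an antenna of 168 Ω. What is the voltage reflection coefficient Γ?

Γ = 0.541

Γ = (Z_L − Z_0)/(Z_L + Z_0) = (168 − 50)/(168 + 50) = 118/218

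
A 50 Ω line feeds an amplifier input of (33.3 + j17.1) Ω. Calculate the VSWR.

VSWR ≈ 1.78

Γ = (Z_L − Z_0)/(Z_L + Z_0) = (-16.7 + j17.1)/(83.3 + j17.1)
|Γ| = 23.9/85 = 0.281
VSWR = (1 + |Γ|)/(1 − |Γ|) = 1.28/0.719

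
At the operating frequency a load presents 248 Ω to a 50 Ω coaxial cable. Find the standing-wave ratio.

For a purely resistive load, VSWR = R_L/Z_0 or Z_0/R_L (whichever > 1) = 248/50

VSWR ≈ 4.96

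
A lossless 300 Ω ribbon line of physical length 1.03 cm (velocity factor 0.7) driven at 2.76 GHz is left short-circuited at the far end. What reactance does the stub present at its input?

X_in ≈ 342 Ω (inductive)

λ = v/f = 0.7·c / 2.76 GHz = 0.0761 m
βl = 2π·l/λ = 2π × 0.135 = 48.7°
tan(βl) = 1.14
For a short-circuited stub, Z_in = jZ_0·tan(βl)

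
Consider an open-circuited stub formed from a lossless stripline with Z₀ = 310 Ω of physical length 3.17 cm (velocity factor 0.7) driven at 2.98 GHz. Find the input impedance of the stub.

λ = v/f = 0.7·c / 2.98 GHz = 0.0705 m
βl = 2π·l/λ = 2π × 0.45 = 162°
tan(βl) = -0.326
For an open-circuited stub, Z_in = −jZ_0·cot(βl) = −jZ_0/tan(βl)

Z_in ≈ +j951 Ω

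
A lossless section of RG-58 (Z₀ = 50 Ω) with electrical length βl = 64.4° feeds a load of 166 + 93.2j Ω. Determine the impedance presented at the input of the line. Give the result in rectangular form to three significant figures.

tan(βl) = tan(64.4°) = 2.09
Z_in = Z_0·(Z_L + jZ_0·tanβl)/(Z_0 + jZ_L·tanβl)
     = 50·(166 + j198)/(-145 + j346)

Z_in ≈ 15.8 − j30.5 Ω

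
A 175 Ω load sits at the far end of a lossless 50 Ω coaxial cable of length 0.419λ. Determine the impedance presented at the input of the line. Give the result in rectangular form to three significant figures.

Z_in ≈ 47.7 + j65.2 Ω

βl = 2π × 0.419 = 151°
tan(βl) = tan(151°) = -0.558
Z_in = Z_0·(Z_L + jZ_0·tanβl)/(Z_0 + jZ_L·tanβl)
     = 50·(175 − j27.9)/(50 − j97.6)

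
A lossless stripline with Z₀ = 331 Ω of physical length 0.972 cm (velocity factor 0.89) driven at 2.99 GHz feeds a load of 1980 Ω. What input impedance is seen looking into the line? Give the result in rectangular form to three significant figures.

Z_in ≈ 133 − j379 Ω

λ = v/f = 0.89·c / 2.99 GHz = 0.0893 m
βl = 2π·l/λ = 2π × 0.109 = 39.2°
tan(βl) = tan(39.2°) = 0.815
Z_in = Z_0·(Z_L + jZ_0·tanβl)/(Z_0 + jZ_L·tanβl)
     = 331·(1980 + j270)/(331 + j1610)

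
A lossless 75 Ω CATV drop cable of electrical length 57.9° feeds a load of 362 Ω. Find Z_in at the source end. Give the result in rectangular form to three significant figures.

Z_in ≈ 21.3 − j44.3 Ω

tan(βl) = tan(57.9°) = 1.59
Z_in = Z_0·(Z_L + jZ_0·tanβl)/(Z_0 + jZ_L·tanβl)
     = 75·(362 + j120)/(75 + j577)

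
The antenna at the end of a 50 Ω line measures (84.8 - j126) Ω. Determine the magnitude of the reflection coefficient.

Γ = (Z_L − Z_0)/(Z_L + Z_0) = (34.8 − j126)/(134.8 − j126)
|Γ| = 131/185

|Γ| ≈ 0.708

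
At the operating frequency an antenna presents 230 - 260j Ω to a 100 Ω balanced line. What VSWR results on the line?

Γ = (Z_L − Z_0)/(Z_L + Z_0) = (130 − j260)/(330 − j260)
|Γ| = 291/420 = 0.692
VSWR = (1 + |Γ|)/(1 − |Γ|) = 1.69/0.308

VSWR ≈ 5.49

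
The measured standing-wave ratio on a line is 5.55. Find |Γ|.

|Γ| = (S − 1)/(S + 1) = (5.55 − 1)/(5.55 + 1) = 4.55/6.55

|Γ| ≈ 0.695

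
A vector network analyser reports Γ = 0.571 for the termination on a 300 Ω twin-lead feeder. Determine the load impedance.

Z_L = Z_0·(1 + Γ)/(1 − Γ) = 300·(1.57)/(0.429)

Z_L ≈ 1100 Ω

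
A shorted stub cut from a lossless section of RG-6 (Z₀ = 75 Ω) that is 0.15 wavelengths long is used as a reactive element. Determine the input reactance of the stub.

X_in ≈ 103 Ω (inductive)

βl = 2π × 0.15 = 54°
tan(βl) = 1.38
For a shorted stub, Z_in = jZ_0·tan(βl)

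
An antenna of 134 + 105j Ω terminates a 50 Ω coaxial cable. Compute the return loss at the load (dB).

RL ≈ 3.95 dB

Γ = (84 + j105)/(184 + j105), |Γ| = 0.635
RL = −20·log₁₀|Γ| = −20·log₁₀(0.635)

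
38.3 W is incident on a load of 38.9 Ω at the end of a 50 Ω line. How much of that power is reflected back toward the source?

Γ = (38.9 − 50)/(38.9 + 50) = -0.125
|Γ|² = 0.0156
P_refl = |Γ|²·P_inc = 0.597 W, P_del = (1 − |Γ|²)·P_inc = 37.7 W

P_reflected ≈ 0.597 W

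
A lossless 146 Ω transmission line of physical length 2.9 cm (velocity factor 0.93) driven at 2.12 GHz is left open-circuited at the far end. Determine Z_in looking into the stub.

λ = v/f = 0.93·c / 2.12 GHz = 0.132 m
βl = 2π·l/λ = 2π × 0.22 = 79.3°
tan(βl) = 5.31
For an open-circuited stub, Z_in = −jZ_0·cot(βl) = −jZ_0/tan(βl)

Z_in ≈ −j27.5 Ω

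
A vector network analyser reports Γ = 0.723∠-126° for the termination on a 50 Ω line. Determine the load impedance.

Z_L ≈ 10.1 − j24.7 Ω

Z_L = Z_0·(1 + Γ)/(1 − Γ) = 50·(0.575 − j0.585)/(1.42 + j0.585)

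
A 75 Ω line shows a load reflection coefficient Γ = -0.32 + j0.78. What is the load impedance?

Z_L = Z_0·(1 + Γ)/(1 − Γ) = 75·(0.68 + j0.78)/(1.32 − j0.78)

Z_L ≈ 9.23 + j49.8 Ω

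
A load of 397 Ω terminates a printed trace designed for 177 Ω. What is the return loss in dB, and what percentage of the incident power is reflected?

Γ = (397 − 177)/(397 + 177) = 0.383
RL = −20·log₁₀(0.383) = 8.33 dB
P_refl/P_inc = |Γ|² = 0.147

RL ≈ 8.33 dB; 14.7% of incident power reflected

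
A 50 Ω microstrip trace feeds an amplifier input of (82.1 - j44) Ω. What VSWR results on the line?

VSWR ≈ 2.28

Γ = (Z_L − Z_0)/(Z_L + Z_0) = (32.1 − j44)/(132.1 − j44)
|Γ| = 54.5/139 = 0.391
VSWR = (1 + |Γ|)/(1 − |Γ|) = 1.39/0.609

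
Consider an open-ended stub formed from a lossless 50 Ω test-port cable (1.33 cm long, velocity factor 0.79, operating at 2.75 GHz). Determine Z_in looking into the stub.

Z_in ≈ −j34.3 Ω

λ = v/f = 0.79·c / 2.75 GHz = 0.0862 m
βl = 2π·l/λ = 2π × 0.154 = 55.6°
tan(βl) = 1.46
For an open-ended stub, Z_in = −jZ_0·cot(βl) = −jZ_0/tan(βl)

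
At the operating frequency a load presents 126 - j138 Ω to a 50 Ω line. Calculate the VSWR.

Γ = (Z_L − Z_0)/(Z_L + Z_0) = (76 − j138)/(176 − j138)
|Γ| = 158/224 = 0.704
VSWR = (1 + |Γ|)/(1 − |Γ|) = 1.7/0.296

VSWR ≈ 5.77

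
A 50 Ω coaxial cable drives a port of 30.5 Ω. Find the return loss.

Γ = (30.5 − 50)/(30.5 + 50) = -0.242
RL = −20·log₁₀|Γ| = −20·log₁₀(0.242)

RL ≈ 12.3 dB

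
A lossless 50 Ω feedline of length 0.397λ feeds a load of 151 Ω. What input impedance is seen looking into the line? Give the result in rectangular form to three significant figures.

βl = 2π × 0.397 = 143°
tan(βl) = tan(143°) = -0.756
Z_in = Z_0·(Z_L + jZ_0·tanβl)/(Z_0 + jZ_L·tanβl)
     = 50·(151 − j37.8)/(50 − j114)

Z_in ≈ 38.2 + j49.4 Ω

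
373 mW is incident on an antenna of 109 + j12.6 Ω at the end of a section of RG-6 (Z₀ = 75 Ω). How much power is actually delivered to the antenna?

|Γ| = |(34 + j12.6)/(184 + j12.6)| = 0.197
|Γ|² = 0.0387
P_refl = |Γ|²·P_inc = 14.4 mW, P_del = (1 − |Γ|²)·P_inc = 359 mW

P_delivered ≈ 359 mW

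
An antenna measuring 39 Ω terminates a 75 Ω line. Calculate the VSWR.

VSWR ≈ 1.92

Γ = (39 − 75)/(39 + 75) = -0.316
VSWR = (1 + 0.316)/(1 − 0.316)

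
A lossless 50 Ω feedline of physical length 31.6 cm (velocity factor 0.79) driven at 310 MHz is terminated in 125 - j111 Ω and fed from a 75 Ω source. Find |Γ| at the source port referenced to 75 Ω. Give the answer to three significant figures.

λ = v/f = 0.79·c / 310 MHz = 0.765 m
βl = 2π·l/λ = 2π × 0.413 = 149°
tan(βl) = -0.606
Z_in = Z_0·(Z_L + jZ_0·tanβl)/(Z_0 + jZ_L·tanβl) = 70.9 + j98.7 Ω
Γ_s = (Z_in − Z_s)/(Z_in + Z_s) = (-4.14 + j98.7)/(146 + j98.7), |Γ_s| = 0.561

|Γ| ≈ 0.561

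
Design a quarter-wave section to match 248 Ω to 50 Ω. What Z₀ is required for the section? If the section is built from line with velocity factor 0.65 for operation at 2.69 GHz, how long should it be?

Z_qwt ≈ 111 Ω; length ≈ 1.81 cm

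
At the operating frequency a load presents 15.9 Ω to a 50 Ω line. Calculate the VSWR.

For a purely resistive load, VSWR = R_L/Z_0 or Z_0/R_L (whichever > 1) = 50/15.9

VSWR ≈ 3.14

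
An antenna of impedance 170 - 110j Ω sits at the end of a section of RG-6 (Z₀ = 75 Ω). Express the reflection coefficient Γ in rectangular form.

Γ ≈ 0.49 − j0.229

Γ = (Z_L − Z_0)/(Z_L + Z_0) = (95 − j110)/(245 − j110)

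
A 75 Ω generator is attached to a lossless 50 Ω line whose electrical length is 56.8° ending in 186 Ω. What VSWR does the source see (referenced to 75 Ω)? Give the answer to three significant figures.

tan(βl) = 1.53
Z_in = Z_0·(Z_L + jZ_0·tanβl)/(Z_0 + jZ_L·tanβl) = 18.6 − j29.4 Ω
Γ_s = (Z_in − Z_s)/(Z_in + Z_s) = (-56.4 − j29.4)/(93.6 − j29.4), |Γ_s| = 0.648
VSWR = (1 + |Γ_s|)/(1 − |Γ_s|)

VSWR ≈ 4.68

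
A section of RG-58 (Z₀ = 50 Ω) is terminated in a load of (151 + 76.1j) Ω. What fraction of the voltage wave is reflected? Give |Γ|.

Γ = (Z_L − Z_0)/(Z_L + Z_0) = (101 + j76.1)/(201 + j76.1)
|Γ| = 126/215

|Γ| ≈ 0.588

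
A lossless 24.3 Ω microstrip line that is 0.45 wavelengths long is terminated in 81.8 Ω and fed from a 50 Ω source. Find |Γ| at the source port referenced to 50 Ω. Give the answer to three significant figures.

|Γ| ≈ 0.388

βl = 2π × 0.45 = 162°
tan(βl) = -0.325
Z_in = Z_0·(Z_L + jZ_0·tanβl)/(Z_0 + jZ_L·tanβl) = 41.2 + j37.1 Ω
Γ_s = (Z_in − Z_s)/(Z_in + Z_s) = (-8.82 + j37.1)/(91.2 + j37.1), |Γ_s| = 0.388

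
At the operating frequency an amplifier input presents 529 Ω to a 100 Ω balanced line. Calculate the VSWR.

Γ = (529 − 100)/(529 + 100) = 0.682
VSWR = (1 + 0.682)/(1 − 0.682)

VSWR ≈ 5.29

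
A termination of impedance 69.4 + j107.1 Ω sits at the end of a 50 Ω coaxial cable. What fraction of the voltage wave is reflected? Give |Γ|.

|Γ| ≈ 0.679

Γ = (Z_L − Z_0)/(Z_L + Z_0) = (19.4 + j107.1)/(119.4 + j107.1)
|Γ| = 109/160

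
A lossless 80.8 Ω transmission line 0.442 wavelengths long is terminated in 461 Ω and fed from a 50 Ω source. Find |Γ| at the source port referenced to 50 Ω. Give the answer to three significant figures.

|Γ| ≈ 0.79

βl = 2π × 0.442 = 159°
tan(βl) = -0.381
Z_in = Z_0·(Z_L + jZ_0·tanβl)/(Z_0 + jZ_L·tanβl) = 92.1 + j170 Ω
Γ_s = (Z_in − Z_s)/(Z_in + Z_s) = (42.1 + j170)/(142 + j170), |Γ_s| = 0.79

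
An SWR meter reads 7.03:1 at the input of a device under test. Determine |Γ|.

|Γ| = (S − 1)/(S + 1) = (7.03 − 1)/(7.03 + 1) = 6.03/8.03

|Γ| ≈ 0.751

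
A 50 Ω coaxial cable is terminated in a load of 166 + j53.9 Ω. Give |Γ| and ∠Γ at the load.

Γ ≈ 0.575 ∠ 10.9°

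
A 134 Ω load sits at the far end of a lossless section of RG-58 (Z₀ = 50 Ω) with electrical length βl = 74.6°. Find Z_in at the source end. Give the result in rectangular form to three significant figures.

tan(βl) = tan(74.6°) = 3.63
Z_in = Z_0·(Z_L + jZ_0·tanβl)/(Z_0 + jZ_L·tanβl)
     = 50·(134 + j182)/(50 + j486)

Z_in ≈ 19.9 − j11.7 Ω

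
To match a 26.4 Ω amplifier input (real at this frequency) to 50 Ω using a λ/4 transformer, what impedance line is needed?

Z_qwt ≈ 36.3 Ω

Z_qwt = √(Z_0·R_L) = √(50 × 26.4) = √1320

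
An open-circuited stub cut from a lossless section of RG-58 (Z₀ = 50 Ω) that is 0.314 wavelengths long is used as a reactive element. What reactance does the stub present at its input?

βl = 2π × 0.314 = 113°
tan(βl) = -2.35
For an open-circuited stub, Z_in = −jZ_0·cot(βl) = −jZ_0/tan(βl)

X_in ≈ 21.3 Ω (inductive)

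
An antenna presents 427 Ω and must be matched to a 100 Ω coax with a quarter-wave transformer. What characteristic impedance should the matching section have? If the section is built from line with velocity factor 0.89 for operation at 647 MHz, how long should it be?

Z_qwt = √(Z_0·R_L) = √(100 × 427) = √42700
λ = 0.89·c/f = 0.413 m, so l = λ/4 = 0.103 m

Z_qwt ≈ 207 Ω; length ≈ 10.3 cm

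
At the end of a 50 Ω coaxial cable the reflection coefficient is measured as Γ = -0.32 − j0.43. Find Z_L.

Z_L = Z_0·(1 + Γ)/(1 − Γ) = 50·(0.68 − j0.43)/(1.32 + j0.43)

Z_L ≈ 18.5 − j22.3 Ω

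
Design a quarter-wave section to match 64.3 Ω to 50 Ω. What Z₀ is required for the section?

Z_qwt ≈ 56.7 Ω

Z_qwt = √(Z_0·R_L) = √(50 × 64.3) = √3215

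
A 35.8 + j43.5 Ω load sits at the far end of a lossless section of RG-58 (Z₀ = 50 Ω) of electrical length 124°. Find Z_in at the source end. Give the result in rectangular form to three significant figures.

Z_in ≈ 18 − j5.04 Ω

tan(βl) = tan(124°) = -1.48
Z_in = Z_0·(Z_L + jZ_0·tanβl)/(Z_0 + jZ_L·tanβl)
     = 50·(35.8 − j30.6)/(114 − j53.1)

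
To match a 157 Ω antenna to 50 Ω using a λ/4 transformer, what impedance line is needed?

Z_qwt ≈ 88.6 Ω

Z_qwt = √(Z_0·R_L) = √(50 × 157) = √7850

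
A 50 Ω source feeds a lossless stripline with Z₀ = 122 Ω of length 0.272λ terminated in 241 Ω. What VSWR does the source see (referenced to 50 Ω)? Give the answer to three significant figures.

βl = 2π × 0.272 = 97.9°
tan(βl) = -7.19
Z_in = Z_0·(Z_L + jZ_0·tanβl)/(Z_0 + jZ_L·tanβl) = 62.6 + j12.6 Ω
Γ_s = (Z_in − Z_s)/(Z_in + Z_s) = (12.6 + j12.6)/(113 + j12.6), |Γ_s| = 0.157
VSWR = (1 + |Γ_s|)/(1 − |Γ_s|)

VSWR ≈ 1.37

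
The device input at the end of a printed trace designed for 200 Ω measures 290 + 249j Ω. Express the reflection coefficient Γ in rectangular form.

Γ ≈ 0.351 + j0.33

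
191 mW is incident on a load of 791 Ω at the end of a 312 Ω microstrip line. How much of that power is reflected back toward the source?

P_reflected ≈ 36 mW

Γ = (791 − 312)/(791 + 312) = 0.434
|Γ|² = 0.189
P_refl = |Γ|²·P_inc = 36 mW, P_del = (1 − |Γ|²)·P_inc = 155 mW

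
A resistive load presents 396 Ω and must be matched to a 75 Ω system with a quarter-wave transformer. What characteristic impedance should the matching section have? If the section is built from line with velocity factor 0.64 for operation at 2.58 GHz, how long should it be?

Z_qwt ≈ 172 Ω; length ≈ 1.86 cm

Z_qwt = √(Z_0·R_L) = √(75 × 396) = √29700
λ = 0.64·c/f = 0.0744 m, so l = λ/4 = 0.0186 m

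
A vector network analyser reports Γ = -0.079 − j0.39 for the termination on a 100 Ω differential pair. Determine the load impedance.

Z_L ≈ 63.9 − j59.3 Ω

Z_L = Z_0·(1 + Γ)/(1 − Γ) = 100·(0.921 − j0.39)/(1.08 + j0.39)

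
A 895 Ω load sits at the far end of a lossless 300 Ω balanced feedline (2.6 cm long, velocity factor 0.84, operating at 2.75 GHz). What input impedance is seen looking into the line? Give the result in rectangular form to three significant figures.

λ = v/f = 0.84·c / 2.75 GHz = 0.0916 m
βl = 2π·l/λ = 2π × 0.284 = 102°
tan(βl) = tan(102°) = -4.65
Z_in = Z_0·(Z_L + jZ_0·tanβl)/(Z_0 + jZ_L·tanβl)
     = 300·(895 − j1390)/(300 − j4160)

Z_in ≈ 105 + j57 Ω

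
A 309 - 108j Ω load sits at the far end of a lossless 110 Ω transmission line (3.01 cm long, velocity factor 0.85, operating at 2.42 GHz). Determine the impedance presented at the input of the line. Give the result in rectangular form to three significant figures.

λ = v/f = 0.85·c / 2.42 GHz = 0.105 m
βl = 2π·l/λ = 2π × 0.286 = 103°
tan(βl) = tan(103°) = -4.39
Z_in = Z_0·(Z_L + jZ_0·tanβl)/(Z_0 + jZ_L·tanβl)
     = 110·(309 − j591)/(-364 − j1360)

Z_in ≈ 38.4 + j35.4 Ω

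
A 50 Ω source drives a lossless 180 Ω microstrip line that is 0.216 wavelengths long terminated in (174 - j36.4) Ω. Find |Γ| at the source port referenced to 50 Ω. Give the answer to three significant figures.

βl = 2π × 0.216 = 77.8°
tan(βl) = 4.61
Z_in = Z_0·(Z_L + jZ_0·tanβl)/(Z_0 + jZ_L·tanβl) = 164 + j32.1 Ω
Γ_s = (Z_in − Z_s)/(Z_in + Z_s) = (114 + j32.1)/(214 + j32.1), |Γ_s| = 0.548

|Γ| ≈ 0.548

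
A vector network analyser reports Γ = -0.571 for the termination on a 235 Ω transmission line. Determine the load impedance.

Z_L = Z_0·(1 + Γ)/(1 − Γ) = 235·(0.429)/(1.57)

Z_L ≈ 64.2 Ω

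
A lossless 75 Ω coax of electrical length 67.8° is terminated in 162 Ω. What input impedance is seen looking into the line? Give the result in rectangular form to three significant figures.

tan(βl) = tan(67.8°) = 2.45
Z_in = Z_0·(Z_L + jZ_0·tanβl)/(Z_0 + jZ_L·tanβl)
     = 75·(162 + j184)/(75 + j397)

Z_in ≈ 39.1 − j23.2 Ω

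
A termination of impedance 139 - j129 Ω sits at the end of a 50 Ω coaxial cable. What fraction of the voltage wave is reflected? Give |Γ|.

|Γ| ≈ 0.685

Γ = (Z_L − Z_0)/(Z_L + Z_0) = (89 − j129)/(189 − j129)
|Γ| = 157/229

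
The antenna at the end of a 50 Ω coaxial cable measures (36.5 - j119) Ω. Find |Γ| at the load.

|Γ| ≈ 0.814

Γ = (Z_L − Z_0)/(Z_L + Z_0) = (-13.5 − j119)/(86.5 − j119)
|Γ| = 120/147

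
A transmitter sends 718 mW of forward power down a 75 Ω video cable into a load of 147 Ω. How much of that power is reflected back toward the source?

P_reflected ≈ 75.5 mW

Γ = (147 − 75)/(147 + 75) = 0.324
|Γ|² = 0.105
P_refl = |Γ|²·P_inc = 75.5 mW, P_del = (1 − |Γ|²)·P_inc = 642 mW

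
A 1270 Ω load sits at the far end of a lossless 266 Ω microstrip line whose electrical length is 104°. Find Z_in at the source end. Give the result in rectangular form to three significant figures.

tan(βl) = tan(104°) = -4.01
Z_in = Z_0·(Z_L + jZ_0·tanβl)/(Z_0 + jZ_L·tanβl)
     = 266·(1270 − j1070)/(266 − j5090)

Z_in ≈ 59 + j63.2 Ω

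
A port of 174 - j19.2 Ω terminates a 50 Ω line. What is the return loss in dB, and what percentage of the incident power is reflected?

RL ≈ 5.07 dB; 31.1% of incident power reflected

Γ = (124 − j19.2)/(224 − j19.2), |Γ| = 0.558
RL = −20·log₁₀(0.558) = 5.07 dB
P_refl/P_inc = |Γ|² = 0.311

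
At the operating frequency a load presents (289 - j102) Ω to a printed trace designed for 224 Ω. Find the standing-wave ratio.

VSWR ≈ 1.6

Γ = (Z_L − Z_0)/(Z_L + Z_0) = (65 − j102)/(513 − j102)
|Γ| = 121/523 = 0.231
VSWR = (1 + |Γ|)/(1 − |Γ|) = 1.23/0.769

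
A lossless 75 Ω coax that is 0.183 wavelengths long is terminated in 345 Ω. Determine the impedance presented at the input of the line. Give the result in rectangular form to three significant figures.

βl = 2π × 0.183 = 65.9°
tan(βl) = tan(65.9°) = 2.23
Z_in = Z_0·(Z_L + jZ_0·tanβl)/(Z_0 + jZ_L·tanβl)
     = 75·(345 + j168)/(75 + j771)

Z_in ≈ 19.4 − j31.7 Ω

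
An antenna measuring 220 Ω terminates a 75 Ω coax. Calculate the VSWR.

VSWR ≈ 2.93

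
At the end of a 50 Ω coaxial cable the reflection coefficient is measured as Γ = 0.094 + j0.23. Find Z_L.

Z_L ≈ 53.7 + j26.3 Ω

Z_L = Z_0·(1 + Γ)/(1 − Γ) = 50·(1.09 + j0.23)/(0.906 − j0.23)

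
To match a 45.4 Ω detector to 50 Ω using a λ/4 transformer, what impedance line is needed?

Z_qwt ≈ 47.6 Ω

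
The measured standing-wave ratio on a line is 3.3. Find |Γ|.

|Γ| ≈ 0.535

|Γ| = (S − 1)/(S + 1) = (3.3 − 1)/(3.3 + 1) = 2.3/4.3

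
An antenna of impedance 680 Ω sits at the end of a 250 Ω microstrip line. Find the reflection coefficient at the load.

Γ = 0.462

Γ = (Z_L − Z_0)/(Z_L + Z_0) = (680 − 250)/(680 + 250) = 430/930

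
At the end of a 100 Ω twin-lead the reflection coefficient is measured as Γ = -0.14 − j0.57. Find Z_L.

Z_L = Z_0·(1 + Γ)/(1 − Γ) = 100·(0.86 − j0.57)/(1.14 + j0.57)

Z_L ≈ 40.4 − j70.2 Ω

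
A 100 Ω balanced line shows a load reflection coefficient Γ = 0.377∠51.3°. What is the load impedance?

Z_L ≈ 128 + j87.7 Ω

Z_L = Z_0·(1 + Γ)/(1 − Γ) = 100·(1.24 + j0.294)/(0.764 − j0.294)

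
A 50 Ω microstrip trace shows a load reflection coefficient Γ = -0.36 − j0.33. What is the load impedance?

Z_L ≈ 19.4 − j16.8 Ω

Z_L = Z_0·(1 + Γ)/(1 − Γ) = 50·(0.64 − j0.33)/(1.36 + j0.33)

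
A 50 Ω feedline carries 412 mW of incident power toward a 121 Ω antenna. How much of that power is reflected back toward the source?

Γ = (121 − 50)/(121 + 50) = 0.415
|Γ|² = 0.172
P_refl = |Γ|²·P_inc = 71 mW, P_del = (1 − |Γ|²)·P_inc = 341 mW

P_reflected ≈ 71 mW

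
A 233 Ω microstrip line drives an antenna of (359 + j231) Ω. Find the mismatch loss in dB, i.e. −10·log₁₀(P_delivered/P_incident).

Γ = (126 + j231)/(592 + j231), |Γ| = 0.414
|Γ|² = 0.171, so P_del/P_inc = 1 − |Γ|² = 0.829
ML = −10·log₁₀(1 − |Γ|²)

mismatch loss ≈ 0.817 dB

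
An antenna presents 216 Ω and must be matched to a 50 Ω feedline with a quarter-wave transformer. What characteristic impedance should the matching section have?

Z_qwt ≈ 104 Ω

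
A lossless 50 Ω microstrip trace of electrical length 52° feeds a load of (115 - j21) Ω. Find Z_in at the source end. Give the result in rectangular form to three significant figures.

tan(βl) = tan(52°) = 1.28
Z_in = Z_0·(Z_L + jZ_0·tanβl)/(Z_0 + jZ_L·tanβl)
     = 50·(115 + j43)/(76.9 + j147)

Z_in ≈ 27.5 − j24.7 Ω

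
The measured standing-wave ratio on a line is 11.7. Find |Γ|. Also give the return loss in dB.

|Γ| ≈ 0.843; return loss ≈ 1.49 dB

|Γ| = (S − 1)/(S + 1) = (11.7 − 1)/(11.7 + 1) = 10.7/12.7
RL = −20·log₁₀|Γ| = −20·log₁₀(0.843)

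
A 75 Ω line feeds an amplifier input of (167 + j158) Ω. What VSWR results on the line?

Γ = (Z_L − Z_0)/(Z_L + Z_0) = (92 + j158)/(242 + j158)
|Γ| = 183/289 = 0.633
VSWR = (1 + |Γ|)/(1 − |Γ|) = 1.63/0.367

VSWR ≈ 4.44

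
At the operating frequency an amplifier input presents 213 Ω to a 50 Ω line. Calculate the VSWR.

VSWR ≈ 4.26

Γ = (213 − 50)/(213 + 50) = 0.62
VSWR = (1 + 0.62)/(1 − 0.62)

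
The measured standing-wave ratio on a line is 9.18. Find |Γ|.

|Γ| ≈ 0.804

|Γ| = (S − 1)/(S + 1) = (9.18 − 1)/(9.18 + 1) = 8.18/10.2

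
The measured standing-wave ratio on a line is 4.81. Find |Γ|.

|Γ| ≈ 0.656

|Γ| = (S − 1)/(S + 1) = (4.81 − 1)/(4.81 + 1) = 3.81/5.81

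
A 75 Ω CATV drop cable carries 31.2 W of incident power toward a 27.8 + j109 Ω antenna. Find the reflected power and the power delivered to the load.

P_reflected ≈ 19.6 W; P_delivered ≈ 11.6 W

|Γ| = |(-47.2 + j109)/(102.8 + j109)| = 0.793
|Γ|² = 0.628
P_refl = |Γ|²·P_inc = 19.6 W, P_del = (1 − |Γ|²)·P_inc = 11.6 W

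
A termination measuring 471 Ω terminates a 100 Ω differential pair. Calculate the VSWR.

Γ = (471 − 100)/(471 + 100) = 0.65
VSWR = (1 + 0.65)/(1 − 0.65)

VSWR ≈ 4.71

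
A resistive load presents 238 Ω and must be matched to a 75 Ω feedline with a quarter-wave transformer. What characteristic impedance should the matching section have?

Z_qwt ≈ 134 Ω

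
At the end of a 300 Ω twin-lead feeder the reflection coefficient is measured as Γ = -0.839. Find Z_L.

Z_L = Z_0·(1 + Γ)/(1 − Γ) = 300·(0.161)/(1.84)

Z_L ≈ 26.3 Ω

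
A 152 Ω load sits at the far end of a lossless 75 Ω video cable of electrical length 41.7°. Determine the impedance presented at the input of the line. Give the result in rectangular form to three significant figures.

tan(βl) = tan(41.7°) = 0.891
Z_in = Z_0·(Z_L + jZ_0·tanβl)/(Z_0 + jZ_L·tanβl)
     = 75·(152 + j66.8)/(75 + j135)

Z_in ≈ 64 − j48.7 Ω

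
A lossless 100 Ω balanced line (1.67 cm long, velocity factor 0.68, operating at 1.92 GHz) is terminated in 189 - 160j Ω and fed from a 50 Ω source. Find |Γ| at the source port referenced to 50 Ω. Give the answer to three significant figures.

|Γ| ≈ 0.397

λ = v/f = 0.68·c / 1.92 GHz = 0.106 m
βl = 2π·l/λ = 2π × 0.157 = 56.6°
tan(βl) = 1.52
Z_in = Z_0·(Z_L + jZ_0·tanβl)/(Z_0 + jZ_L·tanβl) = 31.3 − j28.6 Ω
Γ_s = (Z_in − Z_s)/(Z_in + Z_s) = (-18.7 − j28.6)/(81.3 − j28.6), |Γ_s| = 0.397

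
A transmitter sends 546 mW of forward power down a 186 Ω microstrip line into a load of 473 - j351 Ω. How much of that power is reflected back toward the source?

|Γ| = |(287 − j351)/(659 − j351)| = 0.607
|Γ|² = 0.369
P_refl = |Γ|²·P_inc = 201 mW, P_del = (1 − |Γ|²)·P_inc = 345 mW

P_reflected ≈ 201 mW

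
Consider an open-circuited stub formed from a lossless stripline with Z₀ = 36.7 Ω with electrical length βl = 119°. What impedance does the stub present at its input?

Z_in ≈ +j20.3 Ω

tan(βl) = -1.8
For an open-circuited stub, Z_in = −jZ_0·cot(βl) = −jZ_0/tan(βl)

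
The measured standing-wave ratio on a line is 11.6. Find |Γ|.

|Γ| ≈ 0.841

|Γ| = (S − 1)/(S + 1) = (11.6 − 1)/(11.6 + 1) = 10.6/12.6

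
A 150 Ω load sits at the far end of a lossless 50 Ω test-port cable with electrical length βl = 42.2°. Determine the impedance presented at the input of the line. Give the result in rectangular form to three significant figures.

tan(βl) = tan(42.2°) = 0.907
Z_in = Z_0·(Z_L + jZ_0·tanβl)/(Z_0 + jZ_L·tanβl)
     = 50·(150 + j45.3)/(50 + j136)

Z_in ≈ 32.5 − j43.2 Ω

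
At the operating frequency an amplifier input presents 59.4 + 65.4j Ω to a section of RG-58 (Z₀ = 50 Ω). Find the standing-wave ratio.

VSWR ≈ 3.15

Γ = (Z_L − Z_0)/(Z_L + Z_0) = (9.4 + j65.4)/(109.4 + j65.4)
|Γ| = 66.1/127 = 0.518
VSWR = (1 + |Γ|)/(1 − |Γ|) = 1.52/0.482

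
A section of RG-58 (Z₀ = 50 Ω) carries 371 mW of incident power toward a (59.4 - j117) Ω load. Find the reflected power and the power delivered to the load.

P_reflected ≈ 199 mW; P_delivered ≈ 172 mW

|Γ| = |(9.4 − j117)/(109.4 − j117)| = 0.733
|Γ|² = 0.537
P_refl = |Γ|²·P_inc = 199 mW, P_del = (1 − |Γ|²)·P_inc = 172 mW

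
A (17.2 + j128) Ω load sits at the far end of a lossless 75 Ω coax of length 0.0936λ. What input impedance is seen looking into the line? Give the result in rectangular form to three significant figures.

βl = 2π × 0.0936 = 33.7°
tan(βl) = tan(33.7°) = 0.667
Z_in = Z_0·(Z_L + jZ_0·tanβl)/(Z_0 + jZ_L·tanβl)
     = 75·(17.2 + j178)/(-10.4 + j11.5)

Z_in ≈ 586 − j641 Ω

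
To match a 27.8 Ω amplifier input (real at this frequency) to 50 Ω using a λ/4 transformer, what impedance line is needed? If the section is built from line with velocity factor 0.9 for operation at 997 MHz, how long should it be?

Z_qwt = √(Z_0·R_L) = √(50 × 27.8) = √1390
λ = 0.9·c/f = 0.271 m, so l = λ/4 = 0.0677 m

Z_qwt ≈ 37.3 Ω; length ≈ 6.77 cm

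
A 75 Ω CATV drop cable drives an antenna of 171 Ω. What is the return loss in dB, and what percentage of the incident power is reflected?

RL ≈ 8.17 dB; 15.2% of incident power reflected

Γ = (171 − 75)/(171 + 75) = 0.39
RL = −20·log₁₀(0.39) = 8.17 dB
P_refl/P_inc = |Γ|² = 0.152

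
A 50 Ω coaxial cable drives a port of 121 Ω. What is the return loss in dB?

RL ≈ 7.63 dB

Γ = (121 − 50)/(121 + 50) = 0.415
RL = −20·log₁₀|Γ| = −20·log₁₀(0.415)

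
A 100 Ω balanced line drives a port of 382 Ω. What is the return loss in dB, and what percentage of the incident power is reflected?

Γ = (382 − 100)/(382 + 100) = 0.585
RL = −20·log₁₀(0.585) = 4.66 dB
P_refl/P_inc = |Γ|² = 0.342

RL ≈ 4.66 dB; 34.2% of incident power reflected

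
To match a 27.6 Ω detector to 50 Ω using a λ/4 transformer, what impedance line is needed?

Z_qwt = √(Z_0·R_L) = √(50 × 27.6) = √1380

Z_qwt ≈ 37.1 Ω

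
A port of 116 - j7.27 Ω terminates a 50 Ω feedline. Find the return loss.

Γ = (66 − j7.27)/(166 − j7.27), |Γ| = 0.4
RL = −20·log₁₀|Γ| = −20·log₁₀(0.4)

RL ≈ 7.97 dB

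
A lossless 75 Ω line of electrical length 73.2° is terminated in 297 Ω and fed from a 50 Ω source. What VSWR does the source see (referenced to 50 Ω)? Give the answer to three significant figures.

VSWR ≈ 2.94

tan(βl) = 3.31
Z_in = Z_0·(Z_L + jZ_0·tanβl)/(Z_0 + jZ_L·tanβl) = 20.5 − j21.1 Ω
Γ_s = (Z_in − Z_s)/(Z_in + Z_s) = (-29.5 − j21.1)/(70.5 − j21.1), |Γ_s| = 0.492
VSWR = (1 + |Γ_s|)/(1 − |Γ_s|)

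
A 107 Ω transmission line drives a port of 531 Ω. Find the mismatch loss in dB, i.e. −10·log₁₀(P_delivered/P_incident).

Γ = (531 − 107)/(531 + 107) = 0.665
|Γ|² = 0.442, so P_del/P_inc = 1 − |Γ|² = 0.558
ML = −10·log₁₀(1 − |Γ|²)

mismatch loss ≈ 2.53 dB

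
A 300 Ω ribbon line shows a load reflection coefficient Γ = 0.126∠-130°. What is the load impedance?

Z_L = Z_0·(1 + Γ)/(1 − Γ) = 300·(0.919 − j0.0965)/(1.08 + j0.0965)

Z_L ≈ 251 − j49.2 Ω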